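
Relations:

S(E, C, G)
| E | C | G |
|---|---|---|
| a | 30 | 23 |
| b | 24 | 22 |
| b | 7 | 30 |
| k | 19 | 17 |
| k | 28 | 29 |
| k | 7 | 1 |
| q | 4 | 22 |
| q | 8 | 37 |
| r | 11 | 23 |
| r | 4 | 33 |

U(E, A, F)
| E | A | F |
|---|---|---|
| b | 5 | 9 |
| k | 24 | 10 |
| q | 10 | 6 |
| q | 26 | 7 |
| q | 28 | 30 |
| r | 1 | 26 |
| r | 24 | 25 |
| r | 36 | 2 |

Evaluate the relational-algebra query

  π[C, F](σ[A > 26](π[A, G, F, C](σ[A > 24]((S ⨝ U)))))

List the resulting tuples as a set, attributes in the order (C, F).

{(11, 2), (4, 2), (4, 30), (8, 30)}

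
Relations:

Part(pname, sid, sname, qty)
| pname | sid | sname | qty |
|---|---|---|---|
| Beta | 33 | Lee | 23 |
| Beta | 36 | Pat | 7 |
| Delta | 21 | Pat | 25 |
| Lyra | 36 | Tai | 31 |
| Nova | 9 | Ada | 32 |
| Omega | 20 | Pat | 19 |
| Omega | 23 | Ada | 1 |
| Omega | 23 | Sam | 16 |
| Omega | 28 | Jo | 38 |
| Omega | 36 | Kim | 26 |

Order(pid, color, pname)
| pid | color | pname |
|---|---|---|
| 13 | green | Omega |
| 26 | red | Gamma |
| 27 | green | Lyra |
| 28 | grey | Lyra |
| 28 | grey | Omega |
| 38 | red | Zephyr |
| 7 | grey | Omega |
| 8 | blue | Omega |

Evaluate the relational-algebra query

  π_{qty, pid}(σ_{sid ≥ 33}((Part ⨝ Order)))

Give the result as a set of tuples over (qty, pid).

{(26, 13), (26, 28), (26, 7), (26, 8), (31, 27), (31, 28)}

Natural join on pname: {(Lyra, 36, Tai, 31, 27, green), (Lyra, 36, Tai, 31, 28, grey), (Omega, 20, Pat, 19, 13, green), (Omega, 20, Pat, 19, 28, grey), (Omega, 20, Pat, 19, 7, grey), (Omega, 20, Pat, 19, 8, blue), (Omega, 23, Ada, 1, 13, green), (Omega, 23, Ada, 1, 28, grey), (Omega, 23, Ada, 1, 7, grey), (Omega, 23, Ada, 1, 8, blue), (Omega, 23, Sam, 16, 13, green), (Omega, 23, Sam, 16, 28, grey), (Omega, 23, Sam, 16, 7, grey), (Omega, 23, Sam, 16, 8, blue), (Omega, 28, Jo, 38, 13, green), (Omega, 28, Jo, 38, 28, grey), (Omega, 28, Jo, 38, 7, grey), (Omega, 28, Jo, 38, 8, blue), (Omega, 36, Kim, 26, 13, green), (Omega, 36, Kim, 26, 28, grey), (Omega, 36, Kim, 26, 7, grey), (Omega, 36, Kim, 26, 8, blue)}
Apply σ_{sid ≥ 33}; surviving tuples: {(Lyra, 36, Tai, 31, 27, green), (Lyra, 36, Tai, 31, 28, grey), (Omega, 36, Kim, 26, 13, green), (Omega, 36, Kim, 26, 28, grey), (Omega, 36, Kim, 26, 7, grey), (Omega, 36, Kim, 26, 8, blue)}
Keep only column(s) qty, pid: {(26, 13), (26, 28), (26, 7), (26, 8), (31, 27), (31, 28)}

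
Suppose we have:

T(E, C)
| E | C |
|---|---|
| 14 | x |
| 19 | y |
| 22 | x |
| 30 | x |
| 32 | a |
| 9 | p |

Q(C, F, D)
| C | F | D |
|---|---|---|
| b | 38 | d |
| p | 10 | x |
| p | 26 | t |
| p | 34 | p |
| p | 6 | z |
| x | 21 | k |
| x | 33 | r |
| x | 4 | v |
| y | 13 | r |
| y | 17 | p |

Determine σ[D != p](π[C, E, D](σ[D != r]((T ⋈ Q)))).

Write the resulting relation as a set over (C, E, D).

T ⋈ Q (natural join on C): {(14, x, 21, k), (14, x, 33, r), (14, x, 4, v), (19, y, 13, r), (19, y, 17, p), (22, x, 21, k), (22, x, 33, r), (22, x, 4, v), (30, x, 21, k), (30, x, 33, r), (30, x, 4, v), (9, p, 10, x), (9, p, 26, t), (9, p, 34, p), (9, p, 6, z)}
Filtering on D != r leaves {(14, x, 21, k), (14, x, 4, v), (19, y, 17, p), (22, x, 21, k), (22, x, 4, v), (30, x, 21, k), (30, x, 4, v), (9, p, 10, x), (9, p, 26, t), (9, p, 34, p), (9, p, 6, z)}.
π_{C, E, D} gives {(p, 9, p), (p, 9, t), (p, 9, x), (p, 9, z), (x, 14, k), (x, 14, v), (x, 22, k), (x, 22, v), (x, 30, k), (x, 30, v), (y, 19, p)}.
Filtering on D != p leaves {(p, 9, t), (p, 9, x), (p, 9, z), (x, 14, k), (x, 14, v), (x, 22, k), (x, 22, v), (x, 30, k), (x, 30, v)}.

{(p, 9, t), (p, 9, x), (p, 9, z), (x, 14, k), (x, 14, v), (x, 22, k), (x, 22, v), (x, 30, k), (x, 30, v)}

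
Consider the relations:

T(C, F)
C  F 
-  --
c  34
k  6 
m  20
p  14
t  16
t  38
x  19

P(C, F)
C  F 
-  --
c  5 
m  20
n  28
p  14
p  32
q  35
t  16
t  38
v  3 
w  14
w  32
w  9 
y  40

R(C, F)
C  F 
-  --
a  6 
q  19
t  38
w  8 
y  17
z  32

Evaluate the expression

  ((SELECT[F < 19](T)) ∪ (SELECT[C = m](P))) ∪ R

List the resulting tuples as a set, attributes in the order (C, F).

{(a, 6), (k, 6), (m, 20), (p, 14), (q, 19), (t, 16), (t, 38), (w, 8), (y, 17), (z, 32)}

σ[F < 19]: keep tuples satisfying F < 19 → {(k, 6), (p, 14), (t, 16)}
σ[C = m]: keep tuples satisfying C = m → {(m, 20)}
Union: {(k, 6), (p, 14), (t, 16)} with {(m, 20)} → {(k, 6), (m, 20), (p, 14), (t, 16)}
Union: {(k, 6), (m, 20), (p, 14), (t, 16)} with {(a, 6), (q, 19), (t, 38), (w, 8), (y, 17), (z, 32)} → {(a, 6), (k, 6), (m, 20), (p, 14), (q, 19), (t, 16), (t, 38), (w, 8), (y, 17), (z, 32)}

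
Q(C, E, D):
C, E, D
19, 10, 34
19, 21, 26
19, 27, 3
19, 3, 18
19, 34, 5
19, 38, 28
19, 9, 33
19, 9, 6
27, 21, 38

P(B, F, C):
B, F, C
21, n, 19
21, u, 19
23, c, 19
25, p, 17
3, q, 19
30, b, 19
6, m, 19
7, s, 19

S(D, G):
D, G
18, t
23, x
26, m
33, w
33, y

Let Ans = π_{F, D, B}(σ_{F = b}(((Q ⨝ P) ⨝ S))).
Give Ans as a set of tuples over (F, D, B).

{(b, 18, 30), (b, 26, 30), (b, 33, 30)}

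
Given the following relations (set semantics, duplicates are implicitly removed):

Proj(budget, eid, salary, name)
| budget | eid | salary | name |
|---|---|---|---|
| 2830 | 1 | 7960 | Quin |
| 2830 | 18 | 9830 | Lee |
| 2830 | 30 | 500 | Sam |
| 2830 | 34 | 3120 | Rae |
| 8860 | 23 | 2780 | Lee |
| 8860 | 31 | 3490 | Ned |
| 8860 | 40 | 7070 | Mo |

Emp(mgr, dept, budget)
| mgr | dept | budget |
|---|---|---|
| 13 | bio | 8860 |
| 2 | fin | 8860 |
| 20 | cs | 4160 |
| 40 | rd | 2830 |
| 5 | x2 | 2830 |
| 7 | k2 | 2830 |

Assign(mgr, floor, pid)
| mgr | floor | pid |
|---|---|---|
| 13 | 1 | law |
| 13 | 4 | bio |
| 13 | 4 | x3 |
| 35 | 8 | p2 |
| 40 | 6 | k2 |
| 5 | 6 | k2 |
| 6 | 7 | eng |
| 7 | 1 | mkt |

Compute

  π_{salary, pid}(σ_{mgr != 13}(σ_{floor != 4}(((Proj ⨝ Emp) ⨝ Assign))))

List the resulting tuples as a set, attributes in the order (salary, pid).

{(3120, k2), (3120, mkt), (500, k2), (500, mkt), (7960, k2), (7960, mkt), (9830, k2), (9830, mkt)}

Joining Proj and Emp on budget yields {(2830, 1, 7960, Quin, 40, rd), (2830, 1, 7960, Quin, 5, x2), (2830, 1, 7960, Quin, 7, k2), (2830, 18, 9830, Lee, 40, rd), (2830, 18, 9830, Lee, 5, x2), (2830, 18, 9830, Lee, 7, k2), (2830, 30, 500, Sam, 40, rd), (2830, 30, 500, Sam, 5, x2), (2830, 30, 500, Sam, 7, k2), (2830, 34, 3120, Rae, 40, rd), (2830, 34, 3120, Rae, 5, x2), (2830, 34, 3120, Rae, 7, k2), (8860, 23, 2780, Lee, 13, bio), (8860, 23, 2780, Lee, 2, fin), (8860, 31, 3490, Ned, 13, bio), (8860, 31, 3490, Ned, 2, fin), (8860, 40, 7070, Mo, 13, bio), (8860, 40, 7070, Mo, 2, fin)}.
Joining (Proj ⨝ Emp) and Assign on mgr yields {(2830, 1, 7960, Quin, 40, rd, 6, k2), (2830, 1, 7960, Quin, 5, x2, 6, k2), (2830, 1, 7960, Quin, 7, k2, 1, mkt), (2830, 18, 9830, Lee, 40, rd, 6, k2), (2830, 18, 9830, Lee, 5, x2, 6, k2), (2830, 18, 9830, Lee, 7, k2, 1, mkt), (2830, 30, 500, Sam, 40, rd, 6, k2), (2830, 30, 500, Sam, 5, x2, 6, k2), (2830, 30, 500, Sam, 7, k2, 1, mkt), (2830, 34, 3120, Rae, 40, rd, 6, k2), (2830, 34, 3120, Rae, 5, x2, 6, k2), (2830, 34, 3120, Rae, 7, k2, 1, mkt), (8860, 23, 2780, Lee, 13, bio, 1, law), (8860, 23, 2780, Lee, 13, bio, 4, bio), (8860, 23, 2780, Lee, 13, bio, 4, x3), (8860, 31, 3490, Ned, 13, bio, 1, law), (8860, 31, 3490, Ned, 13, bio, 4, bio), (8860, 31, 3490, Ned, 13, bio, 4, x3), (8860, 40, 7070, Mo, 13, bio, 1, law), (8860, 40, 7070, Mo, 13, bio, 4, bio), (8860, 40, 7070, Mo, 13, bio, 4, x3)}.
σ[floor != 4]: keep tuples satisfying floor != 4 → {(2830, 1, 7960, Quin, 40, rd, 6, k2), (2830, 1, 7960, Quin, 5, x2, 6, k2), (2830, 1, 7960, Quin, 7, k2, 1, mkt), (2830, 18, 9830, Lee, 40, rd, 6, k2), (2830, 18, 9830, Lee, 5, x2, 6, k2), (2830, 18, 9830, Lee, 7, k2, 1, mkt), (2830, 30, 500, Sam, 40, rd, 6, k2), (2830, 30, 500, Sam, 5, x2, 6, k2), (2830, 30, 500, Sam, 7, k2, 1, mkt), (2830, 34, 3120, Rae, 40, rd, 6, k2), (2830, 34, 3120, Rae, 5, x2, 6, k2), (2830, 34, 3120, Rae, 7, k2, 1, mkt), (8860, 23, 2780, Lee, 13, bio, 1, law), (8860, 31, 3490, Ned, 13, bio, 1, law), (8860, 40, 7070, Mo, 13, bio, 1, law)}
σ[mgr != 13]: keep tuples satisfying mgr != 13 → {(2830, 1, 7960, Quin, 40, rd, 6, k2), (2830, 1, 7960, Quin, 5, x2, 6, k2), (2830, 1, 7960, Quin, 7, k2, 1, mkt), (2830, 18, 9830, Lee, 40, rd, 6, k2), (2830, 18, 9830, Lee, 5, x2, 6, k2), (2830, 18, 9830, Lee, 7, k2, 1, mkt), (2830, 30, 500, Sam, 40, rd, 6, k2), (2830, 30, 500, Sam, 5, x2, 6, k2), (2830, 30, 500, Sam, 7, k2, 1, mkt), (2830, 34, 3120, Rae, 40, rd, 6, k2), (2830, 34, 3120, Rae, 5, x2, 6, k2), (2830, 34, 3120, Rae, 7, k2, 1, mkt)}
π_{salary, pid} gives {(3120, k2), (3120, mkt), (500, k2), (500, mkt), (7960, k2), (7960, mkt), (9830, k2), (9830, mkt)} (4 duplicate(s) eliminated).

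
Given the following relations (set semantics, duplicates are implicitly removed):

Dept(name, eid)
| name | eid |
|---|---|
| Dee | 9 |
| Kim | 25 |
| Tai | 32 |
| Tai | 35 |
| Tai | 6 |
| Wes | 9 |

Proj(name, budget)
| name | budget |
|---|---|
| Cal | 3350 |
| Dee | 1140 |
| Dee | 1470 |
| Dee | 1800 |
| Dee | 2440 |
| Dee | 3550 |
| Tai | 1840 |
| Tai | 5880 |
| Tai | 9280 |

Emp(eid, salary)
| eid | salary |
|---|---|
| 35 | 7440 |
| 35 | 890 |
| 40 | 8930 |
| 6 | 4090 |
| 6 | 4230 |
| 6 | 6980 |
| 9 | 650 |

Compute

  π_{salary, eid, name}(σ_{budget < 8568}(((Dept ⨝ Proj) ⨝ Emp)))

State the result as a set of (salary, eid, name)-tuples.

{(4090, 6, Tai), (4230, 6, Tai), (650, 9, Dee), (6980, 6, Tai), (7440, 35, Tai), (890, 35, Tai)}

Joining Dept and Proj on name yields {(Dee, 9, 1140), (Dee, 9, 1470), (Dee, 9, 1800), (Dee, 9, 2440), (Dee, 9, 3550), (Tai, 32, 1840), (Tai, 32, 5880), (Tai, 32, 9280), (Tai, 35, 1840), (Tai, 35, 5880), (Tai, 35, 9280), (Tai, 6, 1840), (Tai, 6, 5880), (Tai, 6, 9280)}.
Joining (Dept ⨝ Proj) and Emp on eid yields {(Dee, 9, 1140, 650), (Dee, 9, 1470, 650), (Dee, 9, 1800, 650), (Dee, 9, 2440, 650), (Dee, 9, 3550, 650), (Tai, 35, 1840, 7440), (Tai, 35, 1840, 890), (Tai, 35, 5880, 7440), (Tai, 35, 5880, 890), (Tai, 35, 9280, 7440), (Tai, 35, 9280, 890), (Tai, 6, 1840, 4090), (Tai, 6, 1840, 4230), (Tai, 6, 1840, 6980), (Tai, 6, 5880, 4090), (Tai, 6, 5880, 4230), (Tai, 6, 5880, 6980), (Tai, 6, 9280, 4090), (Tai, 6, 9280, 4230), (Tai, 6, 9280, 6980)}.
Selection budget < 8568: {(Dee, 9, 1140, 650), (Dee, 9, 1470, 650), (Dee, 9, 1800, 650), (Dee, 9, 2440, 650), (Dee, 9, 3550, 650), (Tai, 35, 1840, 7440), (Tai, 35, 1840, 890), (Tai, 35, 5880, 7440), (Tai, 35, 5880, 890), (Tai, 6, 1840, 4090), (Tai, 6, 1840, 4230), (Tai, 6, 1840, 6980), (Tai, 6, 5880, 4090), (Tai, 6, 5880, 4230), (Tai, 6, 5880, 6980)}
π_{salary, eid, name} gives {(4090, 6, Tai), (4230, 6, Tai), (650, 9, Dee), (6980, 6, Tai), (7440, 35, Tai), (890, 35, Tai)} (9 duplicate(s) eliminated).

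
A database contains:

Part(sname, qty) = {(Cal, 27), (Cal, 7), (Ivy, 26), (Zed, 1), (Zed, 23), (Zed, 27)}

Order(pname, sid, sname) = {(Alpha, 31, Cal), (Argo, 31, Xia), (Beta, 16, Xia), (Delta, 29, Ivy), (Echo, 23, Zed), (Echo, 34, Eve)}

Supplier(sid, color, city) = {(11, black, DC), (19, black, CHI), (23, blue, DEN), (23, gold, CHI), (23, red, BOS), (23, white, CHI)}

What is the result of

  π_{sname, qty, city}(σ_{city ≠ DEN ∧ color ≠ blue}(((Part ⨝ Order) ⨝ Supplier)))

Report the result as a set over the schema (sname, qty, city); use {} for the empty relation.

Part ⋈ Order (natural join on sname): {(Cal, 27, Alpha, 31), (Cal, 7, Alpha, 31), (Ivy, 26, Delta, 29), (Zed, 1, Echo, 23), (Zed, 23, Echo, 23), (Zed, 27, Echo, 23)}
(Part ⨝ Order) ⋈ Supplier (natural join on sid): {(Zed, 1, Echo, 23, blue, DEN), (Zed, 1, Echo, 23, gold, CHI), (Zed, 1, Echo, 23, red, BOS), (Zed, 1, Echo, 23, white, CHI), (Zed, 23, Echo, 23, blue, DEN), (Zed, 23, Echo, 23, gold, CHI), (Zed, 23, Echo, 23, red, BOS), (Zed, 23, Echo, 23, white, CHI), (Zed, 27, Echo, 23, blue, DEN), (Zed, 27, Echo, 23, gold, CHI), (Zed, 27, Echo, 23, red, BOS), (Zed, 27, Echo, 23, white, CHI)}
Apply σ_{city ≠ DEN ∧ color ≠ blue}; surviving tuples: {(Zed, 1, Echo, 23, gold, CHI), (Zed, 1, Echo, 23, red, BOS), (Zed, 1, Echo, 23, white, CHI), (Zed, 23, Echo, 23, gold, CHI), (Zed, 23, Echo, 23, red, BOS), (Zed, 23, Echo, 23, white, CHI), (Zed, 27, Echo, 23, gold, CHI), (Zed, 27, Echo, 23, red, BOS), (Zed, 27, Echo, 23, white, CHI)}
π_{sname, qty, city} gives {(Zed, 1, BOS), (Zed, 1, CHI), (Zed, 23, BOS), (Zed, 23, CHI), (Zed, 27, BOS), (Zed, 27, CHI)} (3 duplicate(s) eliminated).

{(Zed, 1, BOS), (Zed, 1, CHI), (Zed, 23, BOS), (Zed, 23, CHI), (Zed, 27, BOS), (Zed, 27, CHI)}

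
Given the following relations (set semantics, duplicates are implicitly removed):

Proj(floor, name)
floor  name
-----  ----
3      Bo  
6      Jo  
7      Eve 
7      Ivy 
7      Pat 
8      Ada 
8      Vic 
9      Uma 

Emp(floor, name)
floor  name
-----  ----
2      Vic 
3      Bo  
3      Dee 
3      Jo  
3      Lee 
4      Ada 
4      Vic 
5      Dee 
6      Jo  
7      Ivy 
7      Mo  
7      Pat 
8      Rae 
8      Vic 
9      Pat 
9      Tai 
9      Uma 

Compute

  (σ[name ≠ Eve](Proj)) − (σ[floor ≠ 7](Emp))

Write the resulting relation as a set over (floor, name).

{(7, Ivy), (7, Pat), (8, Ada)}

Filtering on name ≠ Eve leaves {(3, Bo), (6, Jo), (7, Ivy), (7, Pat), (8, Ada), (8, Vic), (9, Uma)}.
Filtering on floor ≠ 7 leaves {(2, Vic), (3, Bo), (3, Dee), (3, Jo), (3, Lee), (4, Ada), (4, Vic), (5, Dee), (6, Jo), (8, Rae), (8, Vic), (9, Pat), (9, Tai), (9, Uma)}.
Difference: {(3, Bo), (6, Jo), (7, Ivy), (7, Pat), (8, Ada), (8, Vic), (9, Uma)} with {(2, Vic), (3, Bo), (3, Dee), (3, Jo), (3, Lee), (4, Ada), (4, Vic), (5, Dee), (6, Jo), (8, Rae), (8, Vic), (9, Pat), (9, Tai), (9, Uma)} → {(7, Ivy), (7, Pat), (8, Ada)}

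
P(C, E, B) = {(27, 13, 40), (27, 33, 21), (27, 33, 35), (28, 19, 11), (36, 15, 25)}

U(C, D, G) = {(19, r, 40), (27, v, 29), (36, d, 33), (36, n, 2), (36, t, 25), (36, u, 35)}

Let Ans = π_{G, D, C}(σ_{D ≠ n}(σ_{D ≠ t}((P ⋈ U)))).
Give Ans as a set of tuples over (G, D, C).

Natural join on C: {(27, 13, 40, v, 29), (27, 33, 21, v, 29), (27, 33, 35, v, 29), (36, 15, 25, d, 33), (36, 15, 25, n, 2), (36, 15, 25, t, 25), (36, 15, 25, u, 35)}
σ[D ≠ t]: keep tuples satisfying D ≠ t → {(27, 13, 40, v, 29), (27, 33, 21, v, 29), (27, 33, 35, v, 29), (36, 15, 25, d, 33), (36, 15, 25, n, 2), (36, 15, 25, u, 35)}
σ[D ≠ n]: keep tuples satisfying D ≠ n → {(27, 13, 40, v, 29), (27, 33, 21, v, 29), (27, 33, 35, v, 29), (36, 15, 25, d, 33), (36, 15, 25, u, 35)}
Keep only column(s) G, D, C (2 duplicate(s) eliminated): {(29, v, 27), (33, d, 36), (35, u, 36)}

{(29, v, 27), (33, d, 36), (35, u, 36)}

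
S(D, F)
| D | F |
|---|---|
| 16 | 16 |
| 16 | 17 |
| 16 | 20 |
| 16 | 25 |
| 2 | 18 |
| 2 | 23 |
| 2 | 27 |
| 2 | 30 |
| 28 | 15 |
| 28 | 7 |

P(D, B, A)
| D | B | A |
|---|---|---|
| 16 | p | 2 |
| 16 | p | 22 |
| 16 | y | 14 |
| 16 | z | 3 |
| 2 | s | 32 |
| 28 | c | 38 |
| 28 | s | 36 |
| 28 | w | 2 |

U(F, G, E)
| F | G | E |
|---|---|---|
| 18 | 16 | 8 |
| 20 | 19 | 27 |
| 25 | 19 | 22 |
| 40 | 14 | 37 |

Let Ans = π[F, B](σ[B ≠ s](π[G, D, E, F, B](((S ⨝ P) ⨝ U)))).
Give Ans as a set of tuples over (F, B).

Joining S and P on D yields {(16, 16, p, 2), (16, 16, p, 22), (16, 16, y, 14), (16, 16, z, 3), (16, 17, p, 2), (16, 17, p, 22), (16, 17, y, 14), (16, 17, z, 3), (16, 20, p, 2), (16, 20, p, 22), (16, 20, y, 14), (16, 20, z, 3), (16, 25, p, 2), (16, 25, p, 22), (16, 25, y, 14), (16, 25, z, 3), (2, 18, s, 32), (2, 23, s, 32), (2, 27, s, 32), (2, 30, s, 32), (28, 15, c, 38), (28, 15, s, 36), (28, 15, w, 2), (28, 7, c, 38), (28, 7, s, 36), (28, 7, w, 2)}.
Joining (S ⨝ P) and U on F yields {(16, 20, p, 2, 19, 27), (16, 20, p, 22, 19, 27), (16, 20, y, 14, 19, 27), (16, 20, z, 3, 19, 27), (16, 25, p, 2, 19, 22), (16, 25, p, 22, 19, 22), (16, 25, y, 14, 19, 22), (16, 25, z, 3, 19, 22), (2, 18, s, 32, 16, 8)}.
Keep only column(s) G, D, E, F, B (2 duplicate(s) eliminated): {(16, 2, 8, 18, s), (19, 16, 22, 25, p), (19, 16, 22, 25, y), (19, 16, 22, 25, z), (19, 16, 27, 20, p), (19, 16, 27, 20, y), (19, 16, 27, 20, z)}
Selection B ≠ s: {(19, 16, 22, 25, p), (19, 16, 22, 25, y), (19, 16, 22, 25, z), (19, 16, 27, 20, p), (19, 16, 27, 20, y), (19, 16, 27, 20, z)}
Keep only column(s) F, B: {(20, p), (20, y), (20, z), (25, p), (25, y), (25, z)}

{(20, p), (20, y), (20, z), (25, p), (25, y), (25, z)}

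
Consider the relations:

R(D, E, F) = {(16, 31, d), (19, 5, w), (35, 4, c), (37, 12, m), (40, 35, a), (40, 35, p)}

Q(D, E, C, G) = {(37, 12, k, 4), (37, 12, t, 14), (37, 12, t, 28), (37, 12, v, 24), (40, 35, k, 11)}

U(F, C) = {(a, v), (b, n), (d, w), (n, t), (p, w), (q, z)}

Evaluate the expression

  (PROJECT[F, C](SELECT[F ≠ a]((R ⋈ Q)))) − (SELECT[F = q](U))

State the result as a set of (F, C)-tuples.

{(m, k), (m, t), (m, v), (p, k)}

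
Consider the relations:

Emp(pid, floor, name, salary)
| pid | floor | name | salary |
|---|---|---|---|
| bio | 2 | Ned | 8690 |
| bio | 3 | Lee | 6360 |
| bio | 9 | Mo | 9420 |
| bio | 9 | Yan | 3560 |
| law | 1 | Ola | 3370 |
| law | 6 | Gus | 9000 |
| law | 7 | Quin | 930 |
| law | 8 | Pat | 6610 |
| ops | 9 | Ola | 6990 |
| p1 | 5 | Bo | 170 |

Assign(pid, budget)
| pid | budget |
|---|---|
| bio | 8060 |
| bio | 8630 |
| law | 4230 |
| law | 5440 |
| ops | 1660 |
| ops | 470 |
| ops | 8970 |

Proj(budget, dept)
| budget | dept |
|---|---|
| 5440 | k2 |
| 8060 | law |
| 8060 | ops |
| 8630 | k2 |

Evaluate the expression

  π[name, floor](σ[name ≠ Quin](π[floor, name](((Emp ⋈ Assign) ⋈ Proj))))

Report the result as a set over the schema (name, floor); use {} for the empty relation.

{(Gus, 6), (Lee, 3), (Mo, 9), (Ned, 2), (Ola, 1), (Pat, 8), (Yan, 9)}

Joining Emp and Assign on pid yields {(bio, 2, Ned, 8690, 8060), (bio, 2, Ned, 8690, 8630), (bio, 3, Lee, 6360, 8060), (bio, 3, Lee, 6360, 8630), (bio, 9, Mo, 9420, 8060), (bio, 9, Mo, 9420, 8630), (bio, 9, Yan, 3560, 8060), (bio, 9, Yan, 3560, 8630), (law, 1, Ola, 3370, 4230), (law, 1, Ola, 3370, 5440), (law, 6, Gus, 9000, 4230), (law, 6, Gus, 9000, 5440), (law, 7, Quin, 930, 4230), (law, 7, Quin, 930, 5440), (law, 8, Pat, 6610, 4230), (law, 8, Pat, 6610, 5440), (ops, 9, Ola, 6990, 1660), (ops, 9, Ola, 6990, 470), (ops, 9, Ola, 6990, 8970)}.
Joining (Emp ⋈ Assign) and Proj on budget yields {(bio, 2, Ned, 8690, 8060, law), (bio, 2, Ned, 8690, 8060, ops), (bio, 2, Ned, 8690, 8630, k2), (bio, 3, Lee, 6360, 8060, law), (bio, 3, Lee, 6360, 8060, ops), (bio, 3, Lee, 6360, 8630, k2), (bio, 9, Mo, 9420, 8060, law), (bio, 9, Mo, 9420, 8060, ops), (bio, 9, Mo, 9420, 8630, k2), (bio, 9, Yan, 3560, 8060, law), (bio, 9, Yan, 3560, 8060, ops), (bio, 9, Yan, 3560, 8630, k2), (law, 1, Ola, 3370, 5440, k2), (law, 6, Gus, 9000, 5440, k2), (law, 7, Quin, 930, 5440, k2), (law, 8, Pat, 6610, 5440, k2)}.
Projecting to floor, name (8 duplicate(s) eliminated): {(1, Ola), (2, Ned), (3, Lee), (6, Gus), (7, Quin), (8, Pat), (9, Mo), (9, Yan)}
Filtering on name ≠ Quin leaves {(1, Ola), (2, Ned), (3, Lee), (6, Gus), (8, Pat), (9, Mo), (9, Yan)}.
Projecting to name, floor: {(Gus, 6), (Lee, 3), (Mo, 9), (Ned, 2), (Ola, 1), (Pat, 8), (Yan, 9)}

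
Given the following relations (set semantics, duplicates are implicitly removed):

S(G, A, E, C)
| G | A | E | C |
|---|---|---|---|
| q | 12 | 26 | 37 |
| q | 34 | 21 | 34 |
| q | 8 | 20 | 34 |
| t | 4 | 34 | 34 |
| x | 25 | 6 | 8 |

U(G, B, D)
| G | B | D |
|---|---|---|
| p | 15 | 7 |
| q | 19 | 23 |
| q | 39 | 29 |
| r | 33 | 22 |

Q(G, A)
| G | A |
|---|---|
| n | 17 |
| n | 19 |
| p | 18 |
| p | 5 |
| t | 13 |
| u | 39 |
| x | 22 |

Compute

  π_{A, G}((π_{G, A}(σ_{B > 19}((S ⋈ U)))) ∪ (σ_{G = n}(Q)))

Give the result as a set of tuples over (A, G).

{(12, q), (17, n), (19, n), (34, q), (8, q)}

S ⋈ U (natural join on G): {(q, 12, 26, 37, 19, 23), (q, 12, 26, 37, 39, 29), (q, 34, 21, 34, 19, 23), (q, 34, 21, 34, 39, 29), (q, 8, 20, 34, 19, 23), (q, 8, 20, 34, 39, 29)}
Apply σ_{B > 19}; surviving tuples: {(q, 12, 26, 37, 39, 29), (q, 34, 21, 34, 39, 29), (q, 8, 20, 34, 39, 29)}
π[G, A]: project onto (G, A) → {(q, 12), (q, 34), (q, 8)}
Apply σ_{G = n}; surviving tuples: {(n, 17), (n, 19)}
Set union of the two operands is {(n, 17), (n, 19), (q, 12), (q, 34), (q, 8)}.
π[A, G]: project onto (A, G) → {(12, q), (17, n), (19, n), (34, q), (8, q)}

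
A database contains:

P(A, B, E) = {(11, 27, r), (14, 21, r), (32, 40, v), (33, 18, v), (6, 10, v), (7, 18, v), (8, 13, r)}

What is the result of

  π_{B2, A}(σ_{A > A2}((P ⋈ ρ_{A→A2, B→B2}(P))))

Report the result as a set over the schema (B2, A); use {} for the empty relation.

ρ[A→A2, B→B2]: schema becomes (A2, B2, E); tuples unchanged.
Natural join on E: {(11, 27, r, 11, 27), (11, 27, r, 14, 21), (11, 27, r, 8, 13), (14, 21, r, 11, 27), (14, 21, r, 14, 21), (14, 21, r, 8, 13), (32, 40, v, 32, 40), (32, 40, v, 33, 18), (32, 40, v, 6, 10), (32, 40, v, 7, 18), (33, 18, v, 32, 40), (33, 18, v, 33, 18), (33, 18, v, 6, 10), (33, 18, v, 7, 18), (6, 10, v, 32, 40), (6, 10, v, 33, 18), (6, 10, v, 6, 10), (6, 10, v, 7, 18), (7, 18, v, 32, 40), (7, 18, v, 33, 18), (7, 18, v, 6, 10), (7, 18, v, 7, 18), (8, 13, r, 11, 27), (8, 13, r, 14, 21), (8, 13, r, 8, 13)}
Filtering on A > A2 leaves {(11, 27, r, 8, 13), (14, 21, r, 11, 27), (14, 21, r, 8, 13), (32, 40, v, 6, 10), (32, 40, v, 7, 18), (33, 18, v, 32, 40), (33, 18, v, 6, 10), (33, 18, v, 7, 18), (7, 18, v, 6, 10)}.
Projecting to B2, A: {(10, 32), (10, 33), (10, 7), (13, 11), (13, 14), (18, 32), (18, 33), (27, 14), (40, 33)}

{(10, 32), (10, 33), (10, 7), (13, 11), (13, 14), (18, 32), (18, 33), (27, 14), (40, 33)}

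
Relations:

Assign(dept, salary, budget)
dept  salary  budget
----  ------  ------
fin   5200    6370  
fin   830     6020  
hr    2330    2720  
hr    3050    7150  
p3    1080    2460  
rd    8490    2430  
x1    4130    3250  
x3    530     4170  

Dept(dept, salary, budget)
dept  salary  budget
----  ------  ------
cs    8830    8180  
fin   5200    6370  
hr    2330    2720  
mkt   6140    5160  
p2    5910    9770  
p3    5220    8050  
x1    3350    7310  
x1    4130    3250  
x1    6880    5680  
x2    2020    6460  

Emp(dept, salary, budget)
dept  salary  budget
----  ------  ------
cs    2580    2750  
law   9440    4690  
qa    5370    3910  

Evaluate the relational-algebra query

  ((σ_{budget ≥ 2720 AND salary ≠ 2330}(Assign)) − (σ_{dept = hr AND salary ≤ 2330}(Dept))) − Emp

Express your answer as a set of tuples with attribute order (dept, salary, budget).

{(fin, 5200, 6370), (fin, 830, 6020), (hr, 3050, 7150), (x1, 4130, 3250), (x3, 530, 4170)}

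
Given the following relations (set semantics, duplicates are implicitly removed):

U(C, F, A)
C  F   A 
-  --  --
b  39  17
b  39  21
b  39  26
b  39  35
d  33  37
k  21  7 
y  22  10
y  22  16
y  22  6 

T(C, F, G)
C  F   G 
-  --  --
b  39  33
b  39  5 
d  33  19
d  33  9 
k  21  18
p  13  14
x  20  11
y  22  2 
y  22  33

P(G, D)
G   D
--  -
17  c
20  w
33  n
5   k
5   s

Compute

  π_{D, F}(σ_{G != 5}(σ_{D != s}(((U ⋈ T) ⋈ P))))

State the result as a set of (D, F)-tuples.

Natural join on C, F: {(b, 39, 17, 33), (b, 39, 17, 5), (b, 39, 21, 33), (b, 39, 21, 5), (b, 39, 26, 33), (b, 39, 26, 5), (b, 39, 35, 33), (b, 39, 35, 5), (d, 33, 37, 19), (d, 33, 37, 9), (k, 21, 7, 18), (y, 22, 10, 2), (y, 22, 10, 33), (y, 22, 16, 2), (y, 22, 16, 33), (y, 22, 6, 2), (y, 22, 6, 33)}
Natural join on G: {(b, 39, 17, 33, n), (b, 39, 17, 5, k), (b, 39, 17, 5, s), (b, 39, 21, 33, n), (b, 39, 21, 5, k), (b, 39, 21, 5, s), (b, 39, 26, 33, n), (b, 39, 26, 5, k), (b, 39, 26, 5, s), (b, 39, 35, 33, n), (b, 39, 35, 5, k), (b, 39, 35, 5, s), (y, 22, 10, 33, n), (y, 22, 16, 33, n), (y, 22, 6, 33, n)}
Apply σ_{D != s}; surviving tuples: {(b, 39, 17, 33, n), (b, 39, 17, 5, k), (b, 39, 21, 33, n), (b, 39, 21, 5, k), (b, 39, 26, 33, n), (b, 39, 26, 5, k), (b, 39, 35, 33, n), (b, 39, 35, 5, k), (y, 22, 10, 33, n), (y, 22, 16, 33, n), (y, 22, 6, 33, n)}
Apply σ_{G != 5}; surviving tuples: {(b, 39, 17, 33, n), (b, 39, 21, 33, n), (b, 39, 26, 33, n), (b, 39, 35, 33, n), (y, 22, 10, 33, n), (y, 22, 16, 33, n), (y, 22, 6, 33, n)}
Projecting to D, F (5 duplicate(s) eliminated): {(n, 22), (n, 39)}

{(n, 22), (n, 39)}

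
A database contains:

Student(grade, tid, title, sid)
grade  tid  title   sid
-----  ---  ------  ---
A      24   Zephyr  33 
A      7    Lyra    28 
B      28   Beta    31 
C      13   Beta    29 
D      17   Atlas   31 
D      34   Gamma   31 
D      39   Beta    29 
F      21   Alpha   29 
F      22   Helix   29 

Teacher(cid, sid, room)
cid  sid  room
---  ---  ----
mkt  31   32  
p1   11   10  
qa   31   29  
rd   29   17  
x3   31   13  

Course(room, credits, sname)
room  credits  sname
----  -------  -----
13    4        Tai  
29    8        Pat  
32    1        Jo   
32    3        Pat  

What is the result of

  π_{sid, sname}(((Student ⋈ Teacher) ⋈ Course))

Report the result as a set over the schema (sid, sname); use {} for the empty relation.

Natural join on sid: {(B, 28, Beta, 31, mkt, 32), (B, 28, Beta, 31, qa, 29), (B, 28, Beta, 31, x3, 13), (C, 13, Beta, 29, rd, 17), (D, 17, Atlas, 31, mkt, 32), (D, 17, Atlas, 31, qa, 29), (D, 17, Atlas, 31, x3, 13), (D, 34, Gamma, 31, mkt, 32), (D, 34, Gamma, 31, qa, 29), (D, 34, Gamma, 31, x3, 13), (D, 39, Beta, 29, rd, 17), (F, 21, Alpha, 29, rd, 17), (F, 22, Helix, 29, rd, 17)}
Natural join on room: {(B, 28, Beta, 31, mkt, 32, 1, Jo), (B, 28, Beta, 31, mkt, 32, 3, Pat), (B, 28, Beta, 31, qa, 29, 8, Pat), (B, 28, Beta, 31, x3, 13, 4, Tai), (D, 17, Atlas, 31, mkt, 32, 1, Jo), (D, 17, Atlas, 31, mkt, 32, 3, Pat), (D, 17, Atlas, 31, qa, 29, 8, Pat), (D, 17, Atlas, 31, x3, 13, 4, Tai), (D, 34, Gamma, 31, mkt, 32, 1, Jo), (D, 34, Gamma, 31, mkt, 32, 3, Pat), (D, 34, Gamma, 31, qa, 29, 8, Pat), (D, 34, Gamma, 31, x3, 13, 4, Tai)}
π[sid, sname]: project onto (sid, sname) (9 duplicate(s) eliminated) → {(31, Jo), (31, Pat), (31, Tai)}

{(31, Jo), (31, Pat), (31, Tai)}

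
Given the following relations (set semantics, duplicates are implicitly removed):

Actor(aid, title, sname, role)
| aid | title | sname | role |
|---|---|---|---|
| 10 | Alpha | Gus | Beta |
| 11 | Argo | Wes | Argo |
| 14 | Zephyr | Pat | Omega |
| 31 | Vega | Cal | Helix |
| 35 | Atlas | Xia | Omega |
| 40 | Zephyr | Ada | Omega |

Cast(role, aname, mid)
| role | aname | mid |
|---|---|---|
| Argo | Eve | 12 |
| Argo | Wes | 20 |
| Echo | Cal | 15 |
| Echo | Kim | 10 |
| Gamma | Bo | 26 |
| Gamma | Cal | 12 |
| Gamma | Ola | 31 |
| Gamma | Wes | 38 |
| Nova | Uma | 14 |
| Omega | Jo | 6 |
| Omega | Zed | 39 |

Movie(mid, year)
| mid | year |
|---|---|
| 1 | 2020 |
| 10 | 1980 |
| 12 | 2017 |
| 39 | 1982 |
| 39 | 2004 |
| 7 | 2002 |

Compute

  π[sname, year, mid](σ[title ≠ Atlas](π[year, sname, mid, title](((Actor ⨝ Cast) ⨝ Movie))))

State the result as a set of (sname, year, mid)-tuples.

{(Ada, 1982, 39), (Ada, 2004, 39), (Pat, 1982, 39), (Pat, 2004, 39), (Wes, 2017, 12)}

Actor ⋈ Cast (natural join on role): {(11, Argo, Wes, Argo, Eve, 12), (11, Argo, Wes, Argo, Wes, 20), (14, Zephyr, Pat, Omega, Jo, 6), (14, Zephyr, Pat, Omega, Zed, 39), (35, Atlas, Xia, Omega, Jo, 6), (35, Atlas, Xia, Omega, Zed, 39), (40, Zephyr, Ada, Omega, Jo, 6), (40, Zephyr, Ada, Omega, Zed, 39)}
(Actor ⨝ Cast) ⋈ Movie (natural join on mid): {(11, Argo, Wes, Argo, Eve, 12, 2017), (14, Zephyr, Pat, Omega, Zed, 39, 1982), (14, Zephyr, Pat, Omega, Zed, 39, 2004), (35, Atlas, Xia, Omega, Zed, 39, 1982), (35, Atlas, Xia, Omega, Zed, 39, 2004), (40, Zephyr, Ada, Omega, Zed, 39, 1982), (40, Zephyr, Ada, Omega, Zed, 39, 2004)}
Projecting to year, sname, mid, title: {(1982, Ada, 39, Zephyr), (1982, Pat, 39, Zephyr), (1982, Xia, 39, Atlas), (2004, Ada, 39, Zephyr), (2004, Pat, 39, Zephyr), (2004, Xia, 39, Atlas), (2017, Wes, 12, Argo)}
Filtering on title ≠ Atlas leaves {(1982, Ada, 39, Zephyr), (1982, Pat, 39, Zephyr), (2004, Ada, 39, Zephyr), (2004, Pat, 39, Zephyr), (2017, Wes, 12, Argo)}.
Projecting to sname, year, mid: {(Ada, 1982, 39), (Ada, 2004, 39), (Pat, 1982, 39), (Pat, 2004, 39), (Wes, 2017, 12)}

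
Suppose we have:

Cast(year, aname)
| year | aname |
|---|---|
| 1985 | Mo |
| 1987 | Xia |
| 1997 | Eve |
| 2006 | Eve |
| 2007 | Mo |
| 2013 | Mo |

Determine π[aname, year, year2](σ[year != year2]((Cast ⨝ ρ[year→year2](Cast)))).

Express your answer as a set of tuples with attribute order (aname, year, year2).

{(Eve, 1997, 2006), (Eve, 2006, 1997), (Mo, 1985, 2007), (Mo, 1985, 2013), (Mo, 2007, 1985), (Mo, 2007, 2013), (Mo, 2013, 1985), (Mo, 2013, 2007)}

ρ[year→year2]: schema becomes (year2, aname); tuples unchanged.
Cast ⋈ ρ[year→year2](Cast) (natural join on aname): {(1985, Mo, 1985), (1985, Mo, 2007), (1985, Mo, 2013), (1987, Xia, 1987), (1997, Eve, 1997), (1997, Eve, 2006), (2006, Eve, 1997), (2006, Eve, 2006), (2007, Mo, 1985), (2007, Mo, 2007), (2007, Mo, 2013), (2013, Mo, 1985), (2013, Mo, 2007), (2013, Mo, 2013)}
Selection year != year2: {(1985, Mo, 2007), (1985, Mo, 2013), (1997, Eve, 2006), (2006, Eve, 1997), (2007, Mo, 1985), (2007, Mo, 2013), (2013, Mo, 1985), (2013, Mo, 2007)}
Projecting to aname, year, year2: {(Eve, 1997, 2006), (Eve, 2006, 1997), (Mo, 1985, 2007), (Mo, 1985, 2013), (Mo, 2007, 1985), (Mo, 2007, 2013), (Mo, 2013, 1985), (Mo, 2013, 2007)}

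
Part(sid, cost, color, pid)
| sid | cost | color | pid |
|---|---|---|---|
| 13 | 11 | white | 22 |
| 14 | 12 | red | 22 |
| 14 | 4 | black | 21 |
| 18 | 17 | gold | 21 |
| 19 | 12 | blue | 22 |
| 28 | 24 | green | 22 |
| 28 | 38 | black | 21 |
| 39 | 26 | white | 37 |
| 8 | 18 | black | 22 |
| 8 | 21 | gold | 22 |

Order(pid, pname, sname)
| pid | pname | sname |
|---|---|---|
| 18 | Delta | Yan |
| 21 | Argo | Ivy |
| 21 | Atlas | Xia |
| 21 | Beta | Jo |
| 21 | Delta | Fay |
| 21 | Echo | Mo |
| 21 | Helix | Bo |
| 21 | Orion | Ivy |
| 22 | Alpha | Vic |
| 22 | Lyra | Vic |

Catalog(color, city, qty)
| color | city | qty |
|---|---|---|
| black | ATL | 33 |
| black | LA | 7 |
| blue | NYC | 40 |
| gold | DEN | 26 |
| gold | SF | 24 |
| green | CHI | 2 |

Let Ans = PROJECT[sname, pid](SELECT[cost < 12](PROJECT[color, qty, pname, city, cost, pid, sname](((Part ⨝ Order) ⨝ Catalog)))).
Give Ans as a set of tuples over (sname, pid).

{(Bo, 21), (Fay, 21), (Ivy, 21), (Jo, 21), (Mo, 21), (Xia, 21)}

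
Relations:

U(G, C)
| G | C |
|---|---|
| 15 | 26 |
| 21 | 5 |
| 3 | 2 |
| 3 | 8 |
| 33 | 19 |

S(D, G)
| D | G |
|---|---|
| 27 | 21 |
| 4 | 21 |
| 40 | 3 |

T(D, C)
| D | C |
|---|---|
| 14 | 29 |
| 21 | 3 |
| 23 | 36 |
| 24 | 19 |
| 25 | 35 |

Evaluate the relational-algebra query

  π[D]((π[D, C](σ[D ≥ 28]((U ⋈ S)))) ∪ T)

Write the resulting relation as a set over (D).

{14, 21, 23, 24, 25, 40}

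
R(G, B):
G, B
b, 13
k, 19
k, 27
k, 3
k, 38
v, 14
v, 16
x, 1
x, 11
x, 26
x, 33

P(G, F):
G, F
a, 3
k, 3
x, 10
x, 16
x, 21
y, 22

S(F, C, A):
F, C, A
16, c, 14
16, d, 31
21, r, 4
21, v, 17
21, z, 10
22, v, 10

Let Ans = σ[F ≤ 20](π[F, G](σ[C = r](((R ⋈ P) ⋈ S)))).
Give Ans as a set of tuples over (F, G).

{}

R ⋈ P (natural join on G): {(k, 19, 3), (k, 27, 3), (k, 3, 3), (k, 38, 3), (x, 1, 10), (x, 1, 16), (x, 1, 21), (x, 11, 10), (x, 11, 16), (x, 11, 21), (x, 26, 10), (x, 26, 16), (x, 26, 21), (x, 33, 10), (x, 33, 16), (x, 33, 21)}
(R ⋈ P) ⋈ S (natural join on F): {(x, 1, 16, c, 14), (x, 1, 16, d, 31), (x, 1, 21, r, 4), (x, 1, 21, v, 17), (x, 1, 21, z, 10), (x, 11, 16, c, 14), (x, 11, 16, d, 31), (x, 11, 21, r, 4), (x, 11, 21, v, 17), (x, 11, 21, z, 10), (x, 26, 16, c, 14), (x, 26, 16, d, 31), (x, 26, 21, r, 4), (x, 26, 21, v, 17), (x, 26, 21, z, 10), (x, 33, 16, c, 14), (x, 33, 16, d, 31), (x, 33, 21, r, 4), (x, 33, 21, v, 17), (x, 33, 21, z, 10)}
Selection C = r: {(x, 1, 21, r, 4), (x, 11, 21, r, 4), (x, 26, 21, r, 4), (x, 33, 21, r, 4)}
Keep only column(s) F, G (3 duplicate(s) eliminated): {(21, x)}
Selection F ≤ 20: {}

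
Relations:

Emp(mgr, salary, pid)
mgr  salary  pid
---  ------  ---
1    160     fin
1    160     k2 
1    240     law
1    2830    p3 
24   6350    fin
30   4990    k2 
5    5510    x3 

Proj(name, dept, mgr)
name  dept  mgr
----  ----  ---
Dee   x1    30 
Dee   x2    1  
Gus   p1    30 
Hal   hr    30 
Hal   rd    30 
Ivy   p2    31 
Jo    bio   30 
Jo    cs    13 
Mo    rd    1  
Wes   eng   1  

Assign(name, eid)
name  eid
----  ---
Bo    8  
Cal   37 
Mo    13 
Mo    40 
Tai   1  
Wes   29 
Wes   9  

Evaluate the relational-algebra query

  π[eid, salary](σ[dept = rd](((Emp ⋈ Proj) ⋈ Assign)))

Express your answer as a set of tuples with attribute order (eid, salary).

{(13, 160), (13, 240), (13, 2830), (40, 160), (40, 240), (40, 2830)}

Joining Emp and Proj on mgr yields {(1, 160, fin, Dee, x2), (1, 160, fin, Mo, rd), (1, 160, fin, Wes, eng), (1, 160, k2, Dee, x2), (1, 160, k2, Mo, rd), (1, 160, k2, Wes, eng), (1, 240, law, Dee, x2), (1, 240, law, Mo, rd), (1, 240, law, Wes, eng), (1, 2830, p3, Dee, x2), (1, 2830, p3, Mo, rd), (1, 2830, p3, Wes, eng), (30, 4990, k2, Dee, x1), (30, 4990, k2, Gus, p1), (30, 4990, k2, Hal, hr), (30, 4990, k2, Hal, rd), (30, 4990, k2, Jo, bio)}.
Joining (Emp ⋈ Proj) and Assign on name yields {(1, 160, fin, Mo, rd, 13), (1, 160, fin, Mo, rd, 40), (1, 160, fin, Wes, eng, 29), (1, 160, fin, Wes, eng, 9), (1, 160, k2, Mo, rd, 13), (1, 160, k2, Mo, rd, 40), (1, 160, k2, Wes, eng, 29), (1, 160, k2, Wes, eng, 9), (1, 240, law, Mo, rd, 13), (1, 240, law, Mo, rd, 40), (1, 240, law, Wes, eng, 29), (1, 240, law, Wes, eng, 9), (1, 2830, p3, Mo, rd, 13), (1, 2830, p3, Mo, rd, 40), (1, 2830, p3, Wes, eng, 29), (1, 2830, p3, Wes, eng, 9)}.
Selection dept = rd: {(1, 160, fin, Mo, rd, 13), (1, 160, fin, Mo, rd, 40), (1, 160, k2, Mo, rd, 13), (1, 160, k2, Mo, rd, 40), (1, 240, law, Mo, rd, 13), (1, 240, law, Mo, rd, 40), (1, 2830, p3, Mo, rd, 13), (1, 2830, p3, Mo, rd, 40)}
π_{eid, salary} gives {(13, 160), (13, 240), (13, 2830), (40, 160), (40, 240), (40, 2830)} (2 duplicate(s) eliminated).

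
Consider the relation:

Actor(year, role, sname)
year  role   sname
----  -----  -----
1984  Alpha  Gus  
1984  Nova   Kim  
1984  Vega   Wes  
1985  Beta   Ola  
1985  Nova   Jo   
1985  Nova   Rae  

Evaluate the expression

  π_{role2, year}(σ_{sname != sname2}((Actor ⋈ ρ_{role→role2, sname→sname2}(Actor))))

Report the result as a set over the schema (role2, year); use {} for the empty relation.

ρ[role→role2, sname→sname2]: schema becomes (year, role2, sname2); tuples unchanged.
Actor ⋈ ρ_{role→role2, sname→sname2}(Actor) (natural join on year): {(1984, Alpha, Gus, Alpha, Gus), (1984, Alpha, Gus, Nova, Kim), (1984, Alpha, Gus, Vega, Wes), (1984, Nova, Kim, Alpha, Gus), (1984, Nova, Kim, Nova, Kim), (1984, Nova, Kim, Vega, Wes), (1984, Vega, Wes, Alpha, Gus), (1984, Vega, Wes, Nova, Kim), (1984, Vega, Wes, Vega, Wes), (1985, Beta, Ola, Beta, Ola), (1985, Beta, Ola, Nova, Jo), (1985, Beta, Ola, Nova, Rae), (1985, Nova, Jo, Beta, Ola), (1985, Nova, Jo, Nova, Jo), (1985, Nova, Jo, Nova, Rae), (1985, Nova, Rae, Beta, Ola), (1985, Nova, Rae, Nova, Jo), (1985, Nova, Rae, Nova, Rae)}
Apply σ_{sname != sname2}; surviving tuples: {(1984, Alpha, Gus, Nova, Kim), (1984, Alpha, Gus, Vega, Wes), (1984, Nova, Kim, Alpha, Gus), (1984, Nova, Kim, Vega, Wes), (1984, Vega, Wes, Alpha, Gus), (1984, Vega, Wes, Nova, Kim), (1985, Beta, Ola, Nova, Jo), (1985, Beta, Ola, Nova, Rae), (1985, Nova, Jo, Beta, Ola), (1985, Nova, Jo, Nova, Rae), (1985, Nova, Rae, Beta, Ola), (1985, Nova, Rae, Nova, Jo)}
Projecting to role2, year (7 duplicate(s) eliminated): {(Alpha, 1984), (Beta, 1985), (Nova, 1984), (Nova, 1985), (Vega, 1984)}

{(Alpha, 1984), (Beta, 1985), (Nova, 1984), (Nova, 1985), (Vega, 1984)}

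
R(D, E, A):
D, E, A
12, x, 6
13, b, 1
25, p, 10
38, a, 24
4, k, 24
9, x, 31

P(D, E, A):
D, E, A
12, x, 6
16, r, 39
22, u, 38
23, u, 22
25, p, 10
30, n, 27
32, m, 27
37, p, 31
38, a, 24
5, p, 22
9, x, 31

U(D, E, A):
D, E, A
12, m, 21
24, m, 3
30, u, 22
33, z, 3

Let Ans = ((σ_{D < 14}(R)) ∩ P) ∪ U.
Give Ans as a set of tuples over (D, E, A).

σ[D < 14]: keep tuples satisfying D < 14 → {(12, x, 6), (13, b, 1), (4, k, 24), (9, x, 31)}
Taking the intersection: {(12, x, 6), (9, x, 31)}
Taking the union: {(12, m, 21), (12, x, 6), (24, m, 3), (30, u, 22), (33, z, 3), (9, x, 31)}

{(12, m, 21), (12, x, 6), (24, m, 3), (30, u, 22), (33, z, 3), (9, x, 31)}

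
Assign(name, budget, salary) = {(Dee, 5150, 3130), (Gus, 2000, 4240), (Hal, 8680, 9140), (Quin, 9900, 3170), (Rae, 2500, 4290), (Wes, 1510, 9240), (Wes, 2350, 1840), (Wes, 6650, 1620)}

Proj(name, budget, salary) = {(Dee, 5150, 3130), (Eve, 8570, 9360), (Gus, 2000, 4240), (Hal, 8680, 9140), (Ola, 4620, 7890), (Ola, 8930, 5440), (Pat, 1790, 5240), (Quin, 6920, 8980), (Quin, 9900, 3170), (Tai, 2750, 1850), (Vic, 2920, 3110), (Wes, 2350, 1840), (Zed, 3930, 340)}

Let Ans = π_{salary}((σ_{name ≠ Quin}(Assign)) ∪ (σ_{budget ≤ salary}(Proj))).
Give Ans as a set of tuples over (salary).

{1620, 1840, 3110, 3130, 4240, 4290, 5240, 7890, 8980, 9140, 9240, 9360}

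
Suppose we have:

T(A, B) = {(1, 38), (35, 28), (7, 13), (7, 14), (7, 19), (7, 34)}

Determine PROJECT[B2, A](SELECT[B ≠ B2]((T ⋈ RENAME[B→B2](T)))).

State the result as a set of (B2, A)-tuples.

{(13, 7), (14, 7), (19, 7), (34, 7)}

ρ[B→B2]: schema becomes (A, B2); tuples unchanged.
Natural join on A: {(1, 38, 38), (35, 28, 28), (7, 13, 13), (7, 13, 14), (7, 13, 19), (7, 13, 34), (7, 14, 13), (7, 14, 14), (7, 14, 19), (7, 14, 34), (7, 19, 13), (7, 19, 14), (7, 19, 19), (7, 19, 34), (7, 34, 13), (7, 34, 14), (7, 34, 19), (7, 34, 34)}
Apply σ_{B ≠ B2}; surviving tuples: {(7, 13, 14), (7, 13, 19), (7, 13, 34), (7, 14, 13), (7, 14, 19), (7, 14, 34), (7, 19, 13), (7, 19, 14), (7, 19, 34), (7, 34, 13), (7, 34, 14), (7, 34, 19)}
π_{B2, A} gives {(13, 7), (14, 7), (19, 7), (34, 7)} (8 duplicate(s) eliminated).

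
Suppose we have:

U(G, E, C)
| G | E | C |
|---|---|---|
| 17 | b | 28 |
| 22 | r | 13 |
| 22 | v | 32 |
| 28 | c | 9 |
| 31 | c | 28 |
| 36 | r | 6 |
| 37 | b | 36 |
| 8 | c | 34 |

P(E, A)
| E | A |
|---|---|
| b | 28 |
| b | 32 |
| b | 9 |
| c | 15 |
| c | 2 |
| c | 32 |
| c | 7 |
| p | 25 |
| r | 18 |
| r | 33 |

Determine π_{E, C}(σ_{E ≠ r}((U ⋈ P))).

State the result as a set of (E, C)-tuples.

{(b, 28), (b, 36), (c, 28), (c, 34), (c, 9)}

Natural join on E: {(17, b, 28, 28), (17, b, 28, 32), (17, b, 28, 9), (22, r, 13, 18), (22, r, 13, 33), (28, c, 9, 15), (28, c, 9, 2), (28, c, 9, 32), (28, c, 9, 7), (31, c, 28, 15), (31, c, 28, 2), (31, c, 28, 32), (31, c, 28, 7), (36, r, 6, 18), (36, r, 6, 33), (37, b, 36, 28), (37, b, 36, 32), (37, b, 36, 9), (8, c, 34, 15), (8, c, 34, 2), (8, c, 34, 32), (8, c, 34, 7)}
σ[E ≠ r]: keep tuples satisfying E ≠ r → {(17, b, 28, 28), (17, b, 28, 32), (17, b, 28, 9), (28, c, 9, 15), (28, c, 9, 2), (28, c, 9, 32), (28, c, 9, 7), (31, c, 28, 15), (31, c, 28, 2), (31, c, 28, 32), (31, c, 28, 7), (37, b, 36, 28), (37, b, 36, 32), (37, b, 36, 9), (8, c, 34, 15), (8, c, 34, 2), (8, c, 34, 32), (8, c, 34, 7)}
Projecting to E, C (13 duplicate(s) eliminated): {(b, 28), (b, 36), (c, 28), (c, 34), (c, 9)}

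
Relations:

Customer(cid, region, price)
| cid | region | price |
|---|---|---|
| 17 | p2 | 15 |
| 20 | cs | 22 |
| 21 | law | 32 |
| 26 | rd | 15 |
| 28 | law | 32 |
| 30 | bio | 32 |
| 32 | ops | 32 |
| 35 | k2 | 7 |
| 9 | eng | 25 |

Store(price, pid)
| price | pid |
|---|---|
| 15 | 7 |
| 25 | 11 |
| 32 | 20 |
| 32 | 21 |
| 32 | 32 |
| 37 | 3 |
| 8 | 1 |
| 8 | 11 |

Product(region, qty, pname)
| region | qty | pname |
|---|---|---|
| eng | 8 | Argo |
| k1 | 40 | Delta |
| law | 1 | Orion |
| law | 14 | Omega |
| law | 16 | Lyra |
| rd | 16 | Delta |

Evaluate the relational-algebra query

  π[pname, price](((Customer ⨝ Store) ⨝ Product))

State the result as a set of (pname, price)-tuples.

Natural join on price: {(17, p2, 15, 7), (21, law, 32, 20), (21, law, 32, 21), (21, law, 32, 32), (26, rd, 15, 7), (28, law, 32, 20), (28, law, 32, 21), (28, law, 32, 32), (30, bio, 32, 20), (30, bio, 32, 21), (30, bio, 32, 32), (32, ops, 32, 20), (32, ops, 32, 21), (32, ops, 32, 32), (9, eng, 25, 11)}
Natural join on region: {(21, law, 32, 20, 1, Orion), (21, law, 32, 20, 14, Omega), (21, law, 32, 20, 16, Lyra), (21, law, 32, 21, 1, Orion), (21, law, 32, 21, 14, Omega), (21, law, 32, 21, 16, Lyra), (21, law, 32, 32, 1, Orion), (21, law, 32, 32, 14, Omega), (21, law, 32, 32, 16, Lyra), (26, rd, 15, 7, 16, Delta), (28, law, 32, 20, 1, Orion), (28, law, 32, 20, 14, Omega), (28, law, 32, 20, 16, Lyra), (28, law, 32, 21, 1, Orion), (28, law, 32, 21, 14, Omega), (28, law, 32, 21, 16, Lyra), (28, law, 32, 32, 1, Orion), (28, law, 32, 32, 14, Omega), (28, law, 32, 32, 16, Lyra), (9, eng, 25, 11, 8, Argo)}
π[pname, price]: project onto (pname, price) (15 duplicate(s) eliminated) → {(Argo, 25), (Delta, 15), (Lyra, 32), (Omega, 32), (Orion, 32)}

{(Argo, 25), (Delta, 15), (Lyra, 32), (Omega, 32), (Orion, 32)}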